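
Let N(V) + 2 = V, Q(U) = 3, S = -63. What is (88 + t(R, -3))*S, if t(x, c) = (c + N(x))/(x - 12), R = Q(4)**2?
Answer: -5460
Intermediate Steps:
N(V) = -2 + V
R = 9 (R = 3**2 = 9)
t(x, c) = (-2 + c + x)/(-12 + x) (t(x, c) = (c + (-2 + x))/(x - 12) = (-2 + c + x)/(-12 + x))
(88 + t(R, -3))*S = (88 + (-2 - 3 + 9)/(-12 + 9))*(-63) = (88 + 4/(-3))*(-63) = (88 - 1/3*4)*(-63) = (88 - 4/3)*(-63) = (260/3)*(-63) = -5460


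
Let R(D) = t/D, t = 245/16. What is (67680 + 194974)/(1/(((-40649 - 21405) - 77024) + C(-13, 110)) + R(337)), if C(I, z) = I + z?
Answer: 196829112775008/34044953 ≈ 5.7814e+6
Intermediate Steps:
t = 245/16 (t = 245*(1/16) = 245/16 ≈ 15.313)
R(D) = 245/(16*D)
(67680 + 194974)/(1/(((-40649 - 21405) - 77024) + C(-13, 110)) + R(337)) = (67680 + 194974)/(1/(((-40649 - 21405) - 77024) + (-13 + 110)) + (245/16)/337) = 262654/(1/((-62054 - 77024) + 97) + (245/16)*(1/337)) = 262654/(1/(-139078 + 97) + 245/5392) = 262654/(1/(-138981) + 245/5392) = 262654/(-1/138981 + 245/5392) = 262654/(34044953/749385552) = 262654*(749385552/34044953) = 196829112775008/34044953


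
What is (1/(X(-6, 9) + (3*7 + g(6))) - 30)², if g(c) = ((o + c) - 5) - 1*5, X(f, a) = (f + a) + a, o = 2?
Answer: 863041/961 ≈ 898.07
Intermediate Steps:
X(f, a) = f + 2*a (X(f, a) = (a + f) + a = f + 2*a)
g(c) = -8 + c (g(c) = ((2 + c) - 5) - 1*5 = (-3 + c) - 5 = -8 + c)
(1/(X(-6, 9) + (3*7 + g(6))) - 30)² = (1/((-6 + 2*9) + (3*7 + (-8 + 6))) - 30)² = (1/((-6 + 18) + (21 - 2)) - 30)² = (1/(12 + 19) - 30)² = (1/31 - 30)² = (-929/31)² = 863041/961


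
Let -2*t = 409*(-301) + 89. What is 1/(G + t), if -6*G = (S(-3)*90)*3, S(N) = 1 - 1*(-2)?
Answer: 1/61375 ≈ 1.6293e-5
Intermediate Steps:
S(N) = 3 (S(N) = 1 + 2 = 3)
G = -135 (G = -3*90*3/6 = -45*3 = -⅙*810 = -135)
t = 61510 (t = -(409*(-301) + 89)/2 = -(-123109 + 89)/2 = -½*(-123020) = 61510)
1/(G + t) = 1/(-135 + 61510) = 1/61375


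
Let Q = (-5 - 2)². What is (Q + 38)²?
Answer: 7569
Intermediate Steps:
Q = 49 (Q = (-7)² = 49)
(Q + 38)² = (49 + 38)² = 87² = 7569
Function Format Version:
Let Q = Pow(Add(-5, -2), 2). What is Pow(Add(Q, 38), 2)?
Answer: 7569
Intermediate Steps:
Q = 49 (Q = Pow(-7, 2) = 49)
Pow(Add(Q, 38), 2) = Pow(Add(49, 38), 2) = Pow(87, 2) = 7569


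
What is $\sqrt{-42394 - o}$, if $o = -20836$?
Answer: $i \sqrt{21558} \approx 146.83 i$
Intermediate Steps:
$\sqrt{-42394 - o} = \sqrt{-42394 - -20836} = \sqrt{-42394 + 20836} = \sqrt{-21558} = i \sqrt{21558}$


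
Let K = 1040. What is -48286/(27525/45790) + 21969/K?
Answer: -18390815047/229008 ≈ -80306.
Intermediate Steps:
-48286/(27525/45790) + 21969/K = -48286/(27525/45790) + 21969/1040 = -48286/(27525*(1/45790)) + 21969*(1/1040) = -48286/5505/9158 + 21969/1040 = -48286*9158/5505 + 21969/1040 = -442203188/5505 + 21969/1040 = -18390815047/229008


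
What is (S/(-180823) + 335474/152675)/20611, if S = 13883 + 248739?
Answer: 663406492/18355193551025 ≈ 3.6143e-5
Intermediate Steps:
S = 262622
(S/(-180823) + 335474/152675)/20611 = (262622/(-180823) + 335474/152675)/20611 = (262622*(-1/180823) + 335474*(1/152675))*(1/20611) = (-262622/180823 + 335474/152675)*(1/20611) = (663406492/890553275)*(1/20611) = 663406492/18355193551025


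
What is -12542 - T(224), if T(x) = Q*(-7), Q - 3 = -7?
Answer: -12570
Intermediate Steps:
Q = -4 (Q = 3 - 7 = -4)
T(x) = 28 (T(x) = -4*(-7) = 28)
-12542 - T(224) = -12542 - 1*28 = -12542 - 28 = -12570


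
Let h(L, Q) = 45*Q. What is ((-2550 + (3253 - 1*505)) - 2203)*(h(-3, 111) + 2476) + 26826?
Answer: -14952529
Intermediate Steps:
((-2550 + (3253 - 1*505)) - 2203)*(h(-3, 111) + 2476) + 26826 = ((-2550 + (3253 - 1*505)) - 2203)*(45*111 + 2476) + 26826 = ((-2550 + (3253 - 505)) - 2203)*(4995 + 2476) + 26826 = ((-2550 + 2748) - 2203)*7471 + 26826 = (198 - 2203)*7471 + 26826 = -2005*7471 + 26826 = -14979355 + 26826 = -14952529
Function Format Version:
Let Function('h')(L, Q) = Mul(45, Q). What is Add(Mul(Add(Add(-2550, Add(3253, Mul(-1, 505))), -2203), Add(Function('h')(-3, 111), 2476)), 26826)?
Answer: -14952529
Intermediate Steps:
Add(Mul(Add(Add(-2550, Add(3253, Mul(-1, 505))), -2203), Add(Function('h')(-3, 111), 2476)), 26826) = Add(Mul(Add(Add(-2550, Add(3253, Mul(-1, 505))), -2203), Add(Mul(45, 111), 2476)), 26826) = Add(Mul(Add(Add(-2550, Add(3253, -505)), -2203), Add(4995, 2476)), 26826) = Add(Mul(Add(Add(-2550, 2748), -2203), 7471), 26826) = Add(Mul(Add(198, -2203), 7471), 26826) = Add(Mul(-2005, 7471), 26826) = Add(-14979355, 26826) = -14952529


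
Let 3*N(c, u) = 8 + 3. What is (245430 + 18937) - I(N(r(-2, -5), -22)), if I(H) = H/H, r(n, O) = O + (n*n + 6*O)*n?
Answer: 264366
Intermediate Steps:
r(n, O) = O + n*(n**2 + 6*O) (r(n, O) = O + (n**2 + 6*O)*n = O + n*(n**2 + 6*O))
N(c, u) = 11/3 (N(c, u) = (8 + 3)/3 = (1/3)*11 = 11/3)
I(H) = 1
(245430 + 18937) - I(N(r(-2, -5), -22)) = (245430 + 18937) - 1*1 = 264367 - 1 = 264366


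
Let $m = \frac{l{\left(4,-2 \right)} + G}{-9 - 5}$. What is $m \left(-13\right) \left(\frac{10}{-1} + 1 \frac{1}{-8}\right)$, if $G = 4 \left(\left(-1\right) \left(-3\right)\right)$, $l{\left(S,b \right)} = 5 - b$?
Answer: $- \frac{20007}{112} \approx -178.63$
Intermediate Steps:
$G = 12$ ($G = 4 \cdot 3 = 12$)
$m = - \frac{19}{14}$ ($m = \frac{\left(5 - -2\right) + 12}{-9 - 5} = \frac{\left(5 + 2\right) + 12}{-14} = \left(7 + 12\right) \left(- \frac{1}{14}\right) = 19 \left(- \frac{1}{14}\right) = - \frac{19}{14} \approx -1.3571$)
$m \left(-13\right) \left(\frac{10}{-1} + 1 \frac{1}{-8}\right) = \left(- \frac{19}{14}\right) \left(-13\right) \left(\frac{10}{-1} + 1 \frac{1}{-8}\right) = \frac{247 \left(10 \left(-1\right) + 1 \left(- \frac{1}{8}\right)\right)}{14} = \frac{247 \left(-10 - \frac{1}{8}\right)}{14} = \frac{247}{14} \left(- \frac{81}{8}\right) = - \frac{20007}{112}$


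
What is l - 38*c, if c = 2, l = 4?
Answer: -72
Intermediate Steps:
l - 38*c = 4 - 38*2 = 4 - 76 = -72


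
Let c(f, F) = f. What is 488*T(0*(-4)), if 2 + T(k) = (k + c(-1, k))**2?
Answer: -488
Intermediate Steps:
T(k) = -2 + (-1 + k)**2 (T(k) = -2 + (k - 1)**2 = -2 + (-1 + k)**2)
488*T(0*(-4)) = 488*(-2 + (-1 + 0*(-4))**2) = 488*(-2 + (-1 + 0)**2) = 488*(-2 + (-1)**2) = 488*(-2 + 1) = 488*(-1) = -488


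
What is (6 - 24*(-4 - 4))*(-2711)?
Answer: -536778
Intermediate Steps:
(6 - 24*(-4 - 4))*(-2711) = (6 - 24*(-8))*(-2711) = (6 - 4*(-48))*(-2711) = (6 + 192)*(-2711) = 198*(-2711) = -536778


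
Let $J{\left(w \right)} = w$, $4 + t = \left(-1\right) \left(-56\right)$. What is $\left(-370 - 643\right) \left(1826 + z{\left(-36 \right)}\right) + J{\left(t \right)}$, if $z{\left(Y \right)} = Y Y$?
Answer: $-3162534$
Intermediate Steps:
$z{\left(Y \right)} = Y^{2}$
$t = 52$ ($t = -4 - -56 = -4 + 56 = 52$)
$\left(-370 - 643\right) \left(1826 + z{\left(-36 \right)}\right) + J{\left(t \right)} = \left(-370 - 643\right) \left(1826 + \left(-36\right)^{2}\right) + 52 = - 1013 \left(1826 + 1296\right) + 52 = \left(-1013\right) 3122 + 52 = -3162586 + 52 = -3162534$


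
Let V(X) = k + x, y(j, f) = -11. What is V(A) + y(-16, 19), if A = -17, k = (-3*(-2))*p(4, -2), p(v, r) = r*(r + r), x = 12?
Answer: 49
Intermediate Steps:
p(v, r) = 2*r² (p(v, r) = r*(2*r) = 2*r²)
k = 48 (k = (-3*(-2))*(2*(-2)²) = 6*(2*4) = 6*8 = 48)
V(X) = 60 (V(X) = 48 + 12 = 60)
V(A) + y(-16, 19) = 60 - 11 = 49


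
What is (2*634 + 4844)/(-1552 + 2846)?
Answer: 3056/647 ≈ 4.7233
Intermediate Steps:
(2*634 + 4844)/(-1552 + 2846) = (1268 + 4844)/1294 = 6112*(1/1294) = 3056/647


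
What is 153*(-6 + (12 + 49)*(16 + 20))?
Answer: 335070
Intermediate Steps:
153*(-6 + (12 + 49)*(16 + 20)) = 153*(-6 + 61*36) = 153*(-6 + 2196) = 153*2190 = 335070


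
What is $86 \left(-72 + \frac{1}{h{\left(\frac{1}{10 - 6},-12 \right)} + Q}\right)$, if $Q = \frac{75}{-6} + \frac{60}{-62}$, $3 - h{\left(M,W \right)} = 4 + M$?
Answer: $- \frac{11311064}{1825} \approx -6197.8$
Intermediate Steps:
$h{\left(M,W \right)} = -1 - M$ ($h{\left(M,W \right)} = 3 - \left(4 + M\right) = -1 - M$)
$Q = - \frac{835}{62}$ ($Q = 75 \left(- \frac{1}{6}\right) + 60 \left(- \frac{1}{62}\right) = - \frac{25}{2} - \frac{30}{31} = - \frac{835}{62} \approx -13.468$)
$86 \left(-72 + \frac{1}{h{\left(\frac{1}{10 - 6},-12 \right)} + Q}\right) = 86 \left(-72 + \frac{1}{\left(-1 - \frac{1}{10 - 6}\right) - \frac{835}{62}}\right) = 86 \left(-72 + \frac{1}{\left(-1 - \frac{1}{4}\right) - \frac{835}{62}}\right) = 86 \left(-72 + \frac{1}{- \frac{5}{4} - \frac{835}{62}}\right) = 86 \left(-72 + \frac{1}{- \frac{1825}{124}}\right) = 86 \left(-72 - \frac{124}{1825}\right) = 86 \left(- \frac{131524}{1825}\right) = - \frac{11311064}{1825}$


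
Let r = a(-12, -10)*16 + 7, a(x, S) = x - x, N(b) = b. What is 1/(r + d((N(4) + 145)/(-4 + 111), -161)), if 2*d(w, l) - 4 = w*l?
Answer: -214/22063 ≈ -0.0096995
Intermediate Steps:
a(x, S) = 0
d(w, l) = 2 + l*w/2 (d(w, l) = 2 + (w*l)/2 = 2 + (l*w)/2 = 2 + l*w/2)
r = 7 (r = 0*16 + 7 = 0 + 7 = 7)
1/(r + d((N(4) + 145)/(-4 + 111), -161)) = 1/(7 + (2 + (½)*(-161)*((4 + 145)/(-4 + 111)))) = 1/(7 + (2 + (½)*(-161)*(149/107))) = 1/(7 + (2 - 23989/214)) = 1/(7 - 23561/214) = 1/(-22063/214) = -214/22063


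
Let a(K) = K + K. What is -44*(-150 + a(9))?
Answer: 5808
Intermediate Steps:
a(K) = 2*K
-44*(-150 + a(9)) = -44*(-150 + 2*9) = -44*(-150 + 18) = -44*(-132) = 5808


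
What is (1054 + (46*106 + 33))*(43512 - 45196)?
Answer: -10041692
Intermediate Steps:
(1054 + (46*106 + 33))*(43512 - 45196) = (1054 + (4876 + 33))*(-1684) = (1054 + 4909)*(-1684) = 5963*(-1684) = -10041692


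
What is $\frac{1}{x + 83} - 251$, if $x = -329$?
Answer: $- \frac{61747}{246} \approx -251.0$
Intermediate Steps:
$\frac{1}{x + 83} - 251 = \frac{1}{-329 + 83} - 251 = \frac{1}{-246} - 251 = - \frac{1}{246} - 251 = - \frac{61747}{246}$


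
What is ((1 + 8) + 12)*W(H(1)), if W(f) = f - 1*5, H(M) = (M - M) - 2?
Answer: -147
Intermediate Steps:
H(M) = -2 (H(M) = 0 - 2 = -2)
W(f) = -5 + f (W(f) = f - 5 = -5 + f)
((1 + 8) + 12)*W(H(1)) = ((1 + 8) + 12)*(-5 - 2) = (9 + 12)*(-7) = 21*(-7) = -147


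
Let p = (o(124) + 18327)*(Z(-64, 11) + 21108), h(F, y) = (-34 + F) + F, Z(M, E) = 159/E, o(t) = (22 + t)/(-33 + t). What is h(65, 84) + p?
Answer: 387532354437/1001 ≈ 3.8715e+8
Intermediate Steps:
o(t) = (22 + t)/(-33 + t)
h(F, y) = -34 + 2*F
p = 387532258341/1001 (p = ((22 + 124)/(-33 + 124) + 18327)*(159/11 + 21108) = (146/91 + 18327)*(159*(1/11) + 21108) = ((1/91)*146 + 18327)*(159/11 + 21108) = (146/91 + 18327)*(232347/11) = (1667903/91)*(232347/11) = 387532258341/1001 ≈ 3.8715e+8)
h(65, 84) + p = (-34 + 2*65) + 387532258341/1001 = (-34 + 130) + 387532258341/1001 = 96 + 387532258341/1001 = 387532354437/1001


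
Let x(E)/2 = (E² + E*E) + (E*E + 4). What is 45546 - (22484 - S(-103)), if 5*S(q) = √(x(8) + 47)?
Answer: 23062 + √439/5 ≈ 23066.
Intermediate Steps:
x(E) = 8 + 6*E² (x(E) = 2*((E² + E*E) + (E*E + 4)) = 2*((E² + E²) + (E² + 4)) = 2*(2*E² + (4 + E²)) = 2*(4 + 3*E²) = 8 + 6*E²)
S(q) = √439/5 (S(q) = √((8 + 6*8²) + 47)/5 = √((8 + 6*64) + 47)/5 = √((8 + 384) + 47)/5 = √(392 + 47)/5 = √439/5)
45546 - (22484 - S(-103)) = 45546 - (22484 - √439/5) = 45546 + (-22484 + √439/5) = 23062 + √439/5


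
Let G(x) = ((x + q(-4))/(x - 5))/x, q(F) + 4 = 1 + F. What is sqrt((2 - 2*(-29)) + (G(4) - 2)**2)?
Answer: sqrt(985)/4 ≈ 7.8462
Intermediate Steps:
q(F) = -3 + F (q(F) = -4 + (1 + F) = -3 + F)
G(x) = (-7 + x)/(x*(-5 + x)) (G(x) = ((x + (-3 - 4))/(x - 5))/x = ((x - 7)/(-5 + x))/x = ((-7 + x)/(-5 + x))/x = (-7 + x)/(x*(-5 + x)))
sqrt((2 - 2*(-29)) + (G(4) - 2)**2) = sqrt((2 - 2*(-29)) + ((-7 + 4)/(4*(-5 + 4)) - 2)**2) = sqrt((2 + 58) + ((1/4)*(-3)/(-1) - 2)**2) = sqrt(60 + ((1/4)*(-1)*(-3) - 2)**2) = sqrt(60 + (3/4 - 2)**2) = sqrt(60 + (-5/4)**2) = sqrt(60 + 25/16) = sqrt(985/16) = sqrt(985)/4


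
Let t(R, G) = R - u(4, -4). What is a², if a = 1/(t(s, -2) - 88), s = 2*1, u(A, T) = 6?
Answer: 1/8464 ≈ 0.00011815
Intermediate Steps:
s = 2
t(R, G) = -6 + R (t(R, G) = R - 1*6 = R - 6 = -6 + R)
a = -1/92 (a = 1/((-6 + 2) - 88) = 1/(-4 - 88) = 1/(-92) = -1/92 ≈ -0.010870)
a² = (-1/92)² = 1/8464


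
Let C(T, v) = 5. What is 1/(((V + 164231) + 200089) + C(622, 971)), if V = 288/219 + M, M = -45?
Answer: 73/26592536 ≈ 2.7451e-6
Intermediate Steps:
V = -3189/73 (V = 288/219 - 45 = 288*(1/219) - 45 = 96/73 - 45 = -3189/73 ≈ -43.685)
1/(((V + 164231) + 200089) + C(622, 971)) = 1/(((-3189/73 + 164231) + 200089) + 5) = 1/((11985674/73 + 200089) + 5) = 1/(26592171/73 + 5) = 1/(26592536/73) = 73/26592536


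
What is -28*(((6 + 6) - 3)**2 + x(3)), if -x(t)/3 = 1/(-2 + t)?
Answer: -2184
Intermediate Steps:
x(t) = -3/(-2 + t)
-28*(((6 + 6) - 3)**2 + x(3)) = -28*(((6 + 6) - 3)**2 - 3/(-2 + 3)) = -28*((12 - 3)**2 - 3/1) = -28*(9**2 - 3*1) = -28*(81 - 3) = -28*78 = -2184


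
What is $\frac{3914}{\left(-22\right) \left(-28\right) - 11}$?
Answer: $\frac{3914}{605} \approx 6.4694$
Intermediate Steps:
$\frac{3914}{\left(-22\right) \left(-28\right) - 11} = \frac{3914}{616 + \left(-13 + 2\right)} = \frac{3914}{616 - 11} = \frac{3914}{605}$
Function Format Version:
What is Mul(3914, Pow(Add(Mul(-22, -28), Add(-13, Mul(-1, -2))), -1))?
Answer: Rational(3914, 605) ≈ 6.4694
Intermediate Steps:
Mul(3914, Pow(Add(Mul(-22, -28), Add(-13, Mul(-1, -2))), -1)) = Mul(3914, Pow(Add(616, Add(-13, 2)), -1)) = Mul(3914, Pow(Add(616, -11), -1)) = Mul(3914, Pow(605, -1)) = Mul(3914, Rational(1, 605)) = Rational(3914, 605)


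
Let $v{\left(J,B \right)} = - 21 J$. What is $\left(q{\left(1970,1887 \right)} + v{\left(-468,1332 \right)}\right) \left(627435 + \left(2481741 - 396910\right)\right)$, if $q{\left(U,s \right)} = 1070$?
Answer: $29558274868$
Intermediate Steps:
$\left(q{\left(1970,1887 \right)} + v{\left(-468,1332 \right)}\right) \left(627435 + \left(2481741 - 396910\right)\right) = \left(1070 - -9828\right) \left(627435 + \left(2481741 - 396910\right)\right) = \left(1070 + 9828\right) \left(627435 + 2084831\right) = 10898 \cdot 2712266 = 29558274868$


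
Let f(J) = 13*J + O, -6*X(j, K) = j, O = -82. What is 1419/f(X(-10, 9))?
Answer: -4257/181 ≈ -23.519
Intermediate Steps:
X(j, K) = -j/6
f(J) = -82 + 13*J (f(J) = 13*J - 82 = -82 + 13*J)
1419/f(X(-10, 9)) = 1419/(-82 + 13*(-⅙*(-10))) = 1419/(-82 + 13*(5/3)) = 1419/(-82 + 65/3) = 1419/(-181/3) = 1419*(-3/181) = -4257/181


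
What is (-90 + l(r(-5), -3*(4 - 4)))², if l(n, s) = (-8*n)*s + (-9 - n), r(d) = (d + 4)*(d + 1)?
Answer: 10609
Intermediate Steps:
r(d) = (1 + d)*(4 + d) (r(d) = (4 + d)*(1 + d) = (1 + d)*(4 + d))
l(n, s) = -9 - n - 8*n*s (l(n, s) = -8*n*s + (-9 - n) = -9 - n - 8*n*s)
(-90 + l(r(-5), -3*(4 - 4)))² = (-90 + (-9 - (4 + (-5)² + 5*(-5)) - 8*(4 + (-5)² + 5*(-5))*(-3*(4 - 4))))² = (-90 + (-9 - (4 + 25 - 25) - 8*(4 + 25 - 25)*(-3*0)))² = (-90 + (-9 - 1*4 - 8*4*0))² = (-90 + (-9 - 4 + 0))² = (-90 - 13)² = (-103)² = 10609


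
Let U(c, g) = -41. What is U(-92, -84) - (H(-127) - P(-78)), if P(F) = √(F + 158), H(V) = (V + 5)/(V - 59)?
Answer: -3874/93 + 4*√5 ≈ -32.712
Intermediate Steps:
H(V) = (5 + V)/(-59 + V)
P(F) = √(158 + F)
U(-92, -84) - (H(-127) - P(-78)) = -41 - ((5 - 127)/(-59 - 127) - √(158 - 78)) = -41 - (-122/(-186) - √80) = -41 - (-1/186*(-122) - 4*√5) = -41 - (61/93 - 4*√5) = -41 + (-61/93 + 4*√5) = -3874/93 + 4*√5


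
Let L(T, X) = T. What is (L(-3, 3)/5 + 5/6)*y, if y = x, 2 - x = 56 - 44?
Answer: -7/3 ≈ -2.3333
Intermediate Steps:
x = -10 (x = 2 - (56 - 44) = 2 - 1*12 = 2 - 12 = -10)
y = -10
(L(-3, 3)/5 + 5/6)*y = (-3/5 + 5/6)*(-10) = (-3*⅕ + 5*(⅙))*(-10) = (-⅗ + ⅚)*(-10) = (7/30)*(-10) = -7/3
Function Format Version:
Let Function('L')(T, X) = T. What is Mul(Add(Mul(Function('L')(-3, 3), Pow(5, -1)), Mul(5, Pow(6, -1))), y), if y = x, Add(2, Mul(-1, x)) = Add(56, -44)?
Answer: Rational(-7, 3) ≈ -2.3333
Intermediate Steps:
x = -10 (x = Add(2, Mul(-1, Add(56, -44))) = Add(2, Mul(-1, 12)) = Add(2, -12) = -10)
y = -10
Mul(Add(Mul(Function('L')(-3, 3), Pow(5, -1)), Mul(5, Pow(6, -1))), y) = Mul(Add(Mul(-3, Pow(5, -1)), Mul(5, Pow(6, -1))), -10) = Mul(Add(Mul(-3, Rational(1, 5)), Mul(5, Rational(1, 6))), -10) = Mul(Add(Rational(-3, 5), Rational(5, 6)), -10) = Mul(Rational(7, 30), -10) = Rational(-7, 3)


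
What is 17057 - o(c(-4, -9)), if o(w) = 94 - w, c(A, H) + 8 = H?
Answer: 16946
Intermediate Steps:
c(A, H) = -8 + H
17057 - o(c(-4, -9)) = 17057 - (94 - (-8 - 9)) = 17057 - (94 - 1*(-17)) = 17057 - (94 + 17) = 17057 - 1*111 = 17057 - 111 = 16946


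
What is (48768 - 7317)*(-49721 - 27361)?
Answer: -3195125982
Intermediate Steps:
(48768 - 7317)*(-49721 - 27361) = 41451*(-77082) = -3195125982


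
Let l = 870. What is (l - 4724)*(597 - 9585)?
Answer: 34639752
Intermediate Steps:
(l - 4724)*(597 - 9585) = (870 - 4724)*(597 - 9585) = -3854*(-8988) = 34639752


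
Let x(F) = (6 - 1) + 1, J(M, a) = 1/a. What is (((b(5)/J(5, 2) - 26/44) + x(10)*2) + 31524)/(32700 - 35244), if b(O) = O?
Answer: -231333/18656 ≈ -12.400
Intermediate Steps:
x(F) = 6 (x(F) = 5 + 1 = 6)
(((b(5)/J(5, 2) - 26/44) + x(10)*2) + 31524)/(32700 - 35244) = (((5/(1/2) - 26/44) + 6*2) + 31524)/(32700 - 35244) = (((5/(½) - 26*1/44) + 12) + 31524)/(-2544) = (((5*2 - 13/22) + 12) + 31524)*(-1/2544) = (((10 - 13/22) + 12) + 31524)*(-1/2544) = ((207/22 + 12) + 31524)*(-1/2544) = (471/22 + 31524)*(-1/2544) = (693999/22)*(-1/2544) = -231333/18656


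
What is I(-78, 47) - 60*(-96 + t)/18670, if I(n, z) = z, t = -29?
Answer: 88499/1867 ≈ 47.402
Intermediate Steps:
I(-78, 47) - 60*(-96 + t)/18670 = 47 - 60*(-96 - 29)/18670 = 47 - 60*(-125)*(1/18670) = 47 + 7500*(1/18670) = 47 + 750/1867 = 88499/1867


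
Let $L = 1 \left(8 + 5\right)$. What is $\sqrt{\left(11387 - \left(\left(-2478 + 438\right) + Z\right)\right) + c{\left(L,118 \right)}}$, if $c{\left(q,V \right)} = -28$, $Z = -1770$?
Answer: $\sqrt{15169} \approx 123.16$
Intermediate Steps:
$L = 13$ ($L = 1 \cdot 13 = 13$)
$\sqrt{\left(11387 - \left(\left(-2478 + 438\right) + Z\right)\right) + c{\left(L,118 \right)}} = \sqrt{\left(11387 - \left(\left(-2478 + 438\right) - 1770\right)\right) - 28} = \sqrt{\left(11387 - \left(-2040 - 1770\right)\right) - 28} = \sqrt{\left(11387 - -3810\right) - 28} = \sqrt{\left(11387 + 3810\right) - 28} = \sqrt{15197 - 28} = \sqrt{15169}$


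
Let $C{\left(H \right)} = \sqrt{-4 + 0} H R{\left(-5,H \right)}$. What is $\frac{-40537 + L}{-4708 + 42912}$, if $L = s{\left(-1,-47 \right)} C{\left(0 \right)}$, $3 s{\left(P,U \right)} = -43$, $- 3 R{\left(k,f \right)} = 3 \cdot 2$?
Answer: $- \frac{40537}{38204} \approx -1.0611$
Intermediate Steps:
$R{\left(k,f \right)} = -2$ ($R{\left(k,f \right)} = - \frac{3 \cdot 2}{3} = \left(- \frac{1}{3}\right) 6 = -2$)
$s{\left(P,U \right)} = - \frac{43}{3}$ ($s{\left(P,U \right)} = \frac{1}{3} \left(-43\right) = - \frac{43}{3}$)
$C{\left(H \right)} = - 4 i H$ ($C{\left(H \right)} = \sqrt{-4 + 0} H \left(-2\right) = \sqrt{-4} H \left(-2\right) = 2 i H \left(-2\right) = - 4 i H$)
$L = 0$ ($L = - \frac{43 \left(\left(-4\right) i 0\right)}{3} = \left(- \frac{43}{3}\right) 0 = 0$)
$\frac{-40537 + L}{-4708 + 42912} = \frac{-40537 + 0}{-4708 + 42912} = - \frac{40537}{38204}$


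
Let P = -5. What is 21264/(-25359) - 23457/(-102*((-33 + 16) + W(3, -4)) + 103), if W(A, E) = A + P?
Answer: -212748629/17252573 ≈ -12.331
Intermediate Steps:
W(A, E) = -5 + A (W(A, E) = A - 5 = -5 + A)
21264/(-25359) - 23457/(-102*((-33 + 16) + W(3, -4)) + 103) = 21264/(-25359) - 23457/(-102*((-33 + 16) + (-5 + 3)) + 103) = 21264*(-1/25359) - 23457/(-102*(-17 - 2) + 103) = -7088/8453 - 23457/(-102*(-19) + 103) = -7088/8453 - 23457/(1938 + 103) = -7088/8453 - 23457/2041 = -212748629/17252573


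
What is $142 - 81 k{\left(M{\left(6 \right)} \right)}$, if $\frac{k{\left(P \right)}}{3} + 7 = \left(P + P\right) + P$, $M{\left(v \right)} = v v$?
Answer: $-24401$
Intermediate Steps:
$M{\left(v \right)} = v^{2}$
$k{\left(P \right)} = -21 + 9 P$ ($k{\left(P \right)} = -21 + 3 \left(\left(P + P\right) + P\right) = -21 + 3 \left(2 P + P\right) = -21 + 3 \cdot 3 P = -21 + 9 P$)
$142 - 81 k{\left(M{\left(6 \right)} \right)} = 142 - 81 \left(-21 + 9 \cdot 6^{2}\right) = 142 - 81 \left(-21 + 9 \cdot 36\right) = 142 - 81 \left(-21 + 324\right) = 142 - 24543 = -24401$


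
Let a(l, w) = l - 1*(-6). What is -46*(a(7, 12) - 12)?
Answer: -46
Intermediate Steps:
a(l, w) = 6 + l (a(l, w) = l + 6 = 6 + l)
-46*(a(7, 12) - 12) = -46*((6 + 7) - 12) = -46*(13 - 12) = -46*1 = -46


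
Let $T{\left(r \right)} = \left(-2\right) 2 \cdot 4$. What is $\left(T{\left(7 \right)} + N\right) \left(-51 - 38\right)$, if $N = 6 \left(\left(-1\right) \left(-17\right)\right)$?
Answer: $-7654$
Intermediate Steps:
$N = 102$ ($N = 6 \cdot 17 = 102$)
$T{\left(r \right)} = -16$ ($T{\left(r \right)} = \left(-4\right) 4 = -16$)
$\left(T{\left(7 \right)} + N\right) \left(-51 - 38\right) = \left(-16 + 102\right) \left(-51 - 38\right) = 86 \left(-51 - 38\right) = 86 \left(-89\right) = -7654$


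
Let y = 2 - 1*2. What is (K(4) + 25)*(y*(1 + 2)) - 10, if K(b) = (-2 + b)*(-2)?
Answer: -10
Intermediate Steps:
y = 0 (y = 2 - 2 = 0)
K(b) = 4 - 2*b
(K(4) + 25)*(y*(1 + 2)) - 10 = ((4 - 2*4) + 25)*(0*(1 + 2)) - 10 = ((4 - 8) + 25)*(0*3) - 10 = (-4 + 25)*0 - 10 = 21*0 - 10 = 0 - 10 = -10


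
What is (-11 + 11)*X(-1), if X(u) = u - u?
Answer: 0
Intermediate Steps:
X(u) = 0
(-11 + 11)*X(-1) = (-11 + 11)*0 = 0*0 = 0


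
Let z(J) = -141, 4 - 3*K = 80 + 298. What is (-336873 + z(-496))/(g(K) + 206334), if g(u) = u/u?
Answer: -337014/206335 ≈ -1.6333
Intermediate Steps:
K = -374/3 (K = 4/3 - (80 + 298)/3 = 4/3 - 1/3*378 = 4/3 - 126 = -374/3 ≈ -124.67)
g(u) = 1
(-336873 + z(-496))/(g(K) + 206334) = (-336873 - 141)/(1 + 206334) = -337014/206335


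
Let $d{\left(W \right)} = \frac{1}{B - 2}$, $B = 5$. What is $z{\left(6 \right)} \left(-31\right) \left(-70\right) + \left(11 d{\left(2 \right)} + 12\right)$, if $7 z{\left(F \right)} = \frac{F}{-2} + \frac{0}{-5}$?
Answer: $- \frac{2743}{3} \approx -914.33$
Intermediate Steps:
$d{\left(W \right)} = \frac{1}{3}$ ($d{\left(W \right)} = \frac{1}{5 - 2} = \frac{1}{3}$)
$z{\left(F \right)} = - \frac{F}{14}$ ($z{\left(F \right)} = \frac{\frac{F}{-2} + \frac{0}{-5}}{7} = \frac{F \left(- \frac{1}{2}\right) + 0 \left(- \frac{1}{5}\right)}{7} = \frac{- \frac{F}{2} + 0}{7} = \frac{\left(- \frac{1}{2}\right) F}{7} = - \frac{F}{14}$)
$z{\left(6 \right)} \left(-31\right) \left(-70\right) + \left(11 d{\left(2 \right)} + 12\right) = \left(- \frac{1}{14}\right) 6 \left(-31\right) \left(-70\right) + \left(11 \cdot \frac{1}{3} + 12\right) = \left(- \frac{3}{7}\right) \left(-31\right) \left(-70\right) + \left(\frac{11}{3} + 12\right) = \frac{93}{7} \left(-70\right) + \frac{47}{3} = -930 + \frac{47}{3} = - \frac{2743}{3}$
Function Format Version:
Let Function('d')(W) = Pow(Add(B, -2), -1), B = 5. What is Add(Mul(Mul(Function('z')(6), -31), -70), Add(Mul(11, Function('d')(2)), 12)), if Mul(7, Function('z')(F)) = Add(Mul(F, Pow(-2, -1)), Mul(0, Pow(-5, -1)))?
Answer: Rational(-2743, 3) ≈ -914.33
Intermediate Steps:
Function('d')(W) = Rational(1, 3) (Function('d')(W) = Pow(Add(5, -2), -1) = Pow(3, -1) = Rational(1, 3))
Function('z')(F) = Mul(Rational(-1, 14), F) (Function('z')(F) = Mul(Rational(1, 7), Add(Mul(F, Pow(-2, -1)), Mul(0, Pow(-5, -1)))) = Mul(Rational(1, 7), Add(Mul(F, Rational(-1, 2)), Mul(0, Rational(-1, 5)))) = Mul(Rational(1, 7), Add(Mul(Rational(-1, 2), F), 0)) = Mul(Rational(1, 7), Mul(Rational(-1, 2), F)) = Mul(Rational(-1, 14), F))
Add(Mul(Mul(Function('z')(6), -31), -70), Add(Mul(11, Function('d')(2)), 12)) = Add(Mul(Mul(Mul(Rational(-1, 14), 6), -31), -70), Add(Mul(11, Rational(1, 3)), 12)) = Add(Mul(Mul(Rational(-3, 7), -31), -70), Add(Rational(11, 3), 12)) = Add(Mul(Rational(93, 7), -70), Rational(47, 3)) = Add(-930, Rational(47, 3)) = Rational(-2743, 3)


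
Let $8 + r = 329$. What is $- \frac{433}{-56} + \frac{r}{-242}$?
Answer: $\frac{43405}{6776} \approx 6.4057$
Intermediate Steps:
$r = 321$ ($r = -8 + 329 = 321$)
$- \frac{433}{-56} + \frac{r}{-242} = - \frac{433}{-56} + \frac{321}{-242} = \left(-433\right) \left(- \frac{1}{56}\right) + 321 \left(- \frac{1}{242}\right) = \frac{433}{56} - \frac{321}{242} = \frac{43405}{6776}$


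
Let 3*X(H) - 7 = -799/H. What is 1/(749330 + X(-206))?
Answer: 206/154362727 ≈ 1.3345e-6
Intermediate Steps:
X(H) = 7/3 - 799/(3*H) (X(H) = 7/3 + (-799/H)/3 = 7/3 - 799/(3*H))
1/(749330 + X(-206)) = 1/(749330 + (1/3)*(-799 + 7*(-206))/(-206)) = 1/(749330 + (1/3)*(-1/206)*(-799 - 1442)) = 1/(749330 + (1/3)*(-1/206)*(-2241)) = 1/(749330 + 747/206) = 1/(154362727/206) = 206/154362727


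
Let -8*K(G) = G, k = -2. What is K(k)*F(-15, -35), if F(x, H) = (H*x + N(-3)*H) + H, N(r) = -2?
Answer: 140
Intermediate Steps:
K(G) = -G/8
F(x, H) = -H + H*x (F(x, H) = (H*x - 2*H) + H = (-2*H + H*x) + H = -H + H*x)
K(k)*F(-15, -35) = (-⅛*(-2))*(-35*(-1 - 15)) = (-35*(-16))/4 = (¼)*560 = 140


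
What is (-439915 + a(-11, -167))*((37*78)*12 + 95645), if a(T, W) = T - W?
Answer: -57290483243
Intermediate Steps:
(-439915 + a(-11, -167))*((37*78)*12 + 95645) = (-439915 + (-11 - 1*(-167)))*((37*78)*12 + 95645) = (-439915 + (-11 + 167))*(2886*12 + 95645) = (-439915 + 156)*(34632 + 95645) = -439759*130277 = -57290483243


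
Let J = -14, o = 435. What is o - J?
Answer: 449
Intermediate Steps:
o - J = 435 - 1*(-14) = 435 + 14 = 449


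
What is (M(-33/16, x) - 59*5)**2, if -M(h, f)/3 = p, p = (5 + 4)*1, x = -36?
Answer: 103684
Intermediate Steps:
p = 9 (p = 9*1 = 9)
M(h, f) = -27 (M(h, f) = -3*9 = -27)
(M(-33/16, x) - 59*5)**2 = (-27 - 59*5)**2 = (-27 - 295)**2 = (-322)**2 = 103684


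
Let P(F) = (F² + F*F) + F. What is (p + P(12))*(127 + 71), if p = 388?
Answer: 136224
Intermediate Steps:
P(F) = F + 2*F² (P(F) = (F² + F²) + F = 2*F² + F = F + 2*F²)
(p + P(12))*(127 + 71) = (388 + 12*(1 + 2*12))*(127 + 71) = (388 + 12*(1 + 24))*198 = (388 + 12*25)*198 = (388 + 300)*198 = 688*198 = 136224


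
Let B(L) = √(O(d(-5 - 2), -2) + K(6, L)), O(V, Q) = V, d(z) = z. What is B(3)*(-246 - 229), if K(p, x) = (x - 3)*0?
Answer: -475*I*√7 ≈ -1256.7*I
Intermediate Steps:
K(p, x) = 0 (K(p, x) = (-3 + x)*0 = 0)
B(L) = I*√7 (B(L) = √((-5 - 2) + 0) = √(-7 + 0) = √(-7) = I*√7)
B(3)*(-246 - 229) = (I*√7)*(-246 - 229) = (I*√7)*(-475) = -475*I*√7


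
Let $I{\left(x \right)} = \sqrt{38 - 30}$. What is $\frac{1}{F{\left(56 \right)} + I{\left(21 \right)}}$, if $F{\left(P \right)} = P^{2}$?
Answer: $\frac{392}{1229311} - \frac{\sqrt{2}}{4917244} \approx 0.00031859$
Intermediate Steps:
$I{\left(x \right)} = 2 \sqrt{2}$ ($I{\left(x \right)} = \sqrt{8} = 2 \sqrt{2}$)
$\frac{1}{F{\left(56 \right)} + I{\left(21 \right)}} = \frac{1}{56^{2} + 2 \sqrt{2}} = \frac{1}{3136 + 2 \sqrt{2}}$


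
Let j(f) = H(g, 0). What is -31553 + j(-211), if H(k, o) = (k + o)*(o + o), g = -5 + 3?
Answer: -31553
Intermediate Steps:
g = -2
H(k, o) = 2*o*(k + o) (H(k, o) = (k + o)*(2*o) = 2*o*(k + o))
j(f) = 0 (j(f) = 2*0*(-2 + 0) = 2*0*(-2) = 0)
-31553 + j(-211) = -31553 + 0 = -31553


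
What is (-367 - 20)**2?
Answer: 149769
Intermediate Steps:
(-367 - 20)**2 = (-387)**2 = 149769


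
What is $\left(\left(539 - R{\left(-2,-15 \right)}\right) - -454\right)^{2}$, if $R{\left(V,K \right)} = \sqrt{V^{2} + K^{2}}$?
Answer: $\left(993 - \sqrt{229}\right)^{2} \approx 9.5622 \cdot 10^{5}$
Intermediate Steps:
$R{\left(V,K \right)} = \sqrt{K^{2} + V^{2}}$
$\left(\left(539 - R{\left(-2,-15 \right)}\right) - -454\right)^{2} = \left(\left(539 - \sqrt{\left(-15\right)^{2} + \left(-2\right)^{2}}\right) - -454\right)^{2} = \left(\left(539 - \sqrt{225 + 4}\right) + \left(-11 + 465\right)\right)^{2} = \left(\left(539 - \sqrt{229}\right) + 454\right)^{2} = \left(993 - \sqrt{229}\right)^{2}$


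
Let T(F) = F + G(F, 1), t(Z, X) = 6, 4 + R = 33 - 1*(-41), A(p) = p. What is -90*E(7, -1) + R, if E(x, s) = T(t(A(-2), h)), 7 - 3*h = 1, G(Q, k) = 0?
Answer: -470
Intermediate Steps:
h = 2 (h = 7/3 - 1/3*1 = 7/3 - 1/3 = 2)
R = 70 (R = -4 + (33 - 1*(-41)) = -4 + (33 + 41) = -4 + 74 = 70)
T(F) = F (T(F) = F + 0 = F)
E(x, s) = 6
-90*E(7, -1) + R = -90*6 + 70 = -540 + 70 = -470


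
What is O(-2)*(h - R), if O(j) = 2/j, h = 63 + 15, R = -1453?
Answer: -1531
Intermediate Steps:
h = 78
O(-2)*(h - R) = (2/(-2))*(78 - 1*(-1453)) = (2*(-½))*(78 + 1453) = -1*1531 = -1531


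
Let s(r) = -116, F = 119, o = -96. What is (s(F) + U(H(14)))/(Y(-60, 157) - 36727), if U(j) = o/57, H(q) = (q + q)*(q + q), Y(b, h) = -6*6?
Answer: 2236/698497 ≈ 0.0032012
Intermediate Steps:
Y(b, h) = -36
H(q) = 4*q² (H(q) = (2*q)*(2*q) = 4*q²)
U(j) = -32/19 (U(j) = -96/57 = -96*1/57 = -32/19)
(s(F) + U(H(14)))/(Y(-60, 157) - 36727) = (-116 - 32/19)/(-36 - 36727) = -2236/19/(-36763) = -2236/19*(-1/36763) = 2236/698497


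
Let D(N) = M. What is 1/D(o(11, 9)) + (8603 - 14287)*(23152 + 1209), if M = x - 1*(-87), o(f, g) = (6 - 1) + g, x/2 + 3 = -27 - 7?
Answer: -1800083011/13 ≈ -1.3847e+8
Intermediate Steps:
x = -74 (x = -6 + 2*(-27 - 7) = -6 + 2*(-34) = -6 - 68 = -74)
o(f, g) = 5 + g
M = 13 (M = -74 - 1*(-87) = -74 + 87 = 13)
D(N) = 13
1/D(o(11, 9)) + (8603 - 14287)*(23152 + 1209) = 1/13 + (8603 - 14287)*(23152 + 1209) = 1/13 - 5684*24361 = 1/13 - 138467924 = -1800083011/13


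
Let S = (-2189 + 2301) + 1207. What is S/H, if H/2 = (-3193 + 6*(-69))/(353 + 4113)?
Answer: -2945327/3607 ≈ -816.56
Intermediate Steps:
H = -3607/2233 (H = 2*((-3193 + 6*(-69))/(353 + 4113)) = 2*((-3193 - 414)/4466) = 2*(-3607*1/4466) = 2*(-3607/4466) = -3607/2233 ≈ -1.6153)
S = 1319 (S = 112 + 1207 = 1319)
S/H = 1319/(-3607/2233) = 1319*(-2233/3607) = -2945327/3607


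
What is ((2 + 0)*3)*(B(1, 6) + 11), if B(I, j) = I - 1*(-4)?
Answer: 96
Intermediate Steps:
B(I, j) = 4 + I (B(I, j) = I + 4 = 4 + I)
((2 + 0)*3)*(B(1, 6) + 11) = ((2 + 0)*3)*((4 + 1) + 11) = (2*3)*(5 + 11) = 6*16 = 96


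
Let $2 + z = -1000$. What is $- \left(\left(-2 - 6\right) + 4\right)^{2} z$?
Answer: $16032$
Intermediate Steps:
$z = -1002$ ($z = -2 - 1000 = -1002$)
$- \left(\left(-2 - 6\right) + 4\right)^{2} z = - \left(\left(-2 - 6\right) + 4\right)^{2} \left(-1002\right) = - \left(-8 + 4\right)^{2} \left(-1002\right) = - \left(-4\right)^{2} \left(-1002\right) = \left(-1\right) 16 \left(-1002\right) = \left(-16\right) \left(-1002\right) = 16032$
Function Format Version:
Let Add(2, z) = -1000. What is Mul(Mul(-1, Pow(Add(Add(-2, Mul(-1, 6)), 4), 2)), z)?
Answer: 16032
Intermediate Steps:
z = -1002 (z = Add(-2, -1000) = -1002)
Mul(Mul(-1, Pow(Add(Add(-2, Mul(-1, 6)), 4), 2)), z) = Mul(Mul(-1, Pow(Add(Add(-2, Mul(-1, 6)), 4), 2)), -1002) = Mul(Mul(-1, Pow(Add(Add(-2, -6), 4), 2)), -1002) = Mul(Mul(-1, Pow(Add(-8, 4), 2)), -1002) = Mul(Mul(-1, Pow(-4, 2)), -1002) = Mul(Mul(-1, 16), -1002) = Mul(-16, -1002) = 16032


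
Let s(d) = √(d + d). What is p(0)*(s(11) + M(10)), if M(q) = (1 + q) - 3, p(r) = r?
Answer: 0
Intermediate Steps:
s(d) = √2*√d (s(d) = √(2*d) = √2*√d)
M(q) = -2 + q
p(0)*(s(11) + M(10)) = 0*(√2*√11 + (-2 + 10)) = 0*(√22 + 8) = 0*(8 + √22) = 0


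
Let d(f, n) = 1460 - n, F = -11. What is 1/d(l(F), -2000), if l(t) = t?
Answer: 1/3460 ≈ 0.00028902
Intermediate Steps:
1/d(l(F), -2000) = 1/(1460 - 1*(-2000)) = 1/(1460 + 2000) = 1/3460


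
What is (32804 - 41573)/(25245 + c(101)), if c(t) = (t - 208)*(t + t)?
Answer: -8769/3631 ≈ -2.4150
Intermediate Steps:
c(t) = 2*t*(-208 + t) (c(t) = (-208 + t)*(2*t) = 2*t*(-208 + t))
(32804 - 41573)/(25245 + c(101)) = (32804 - 41573)/(25245 + 2*101*(-208 + 101)) = -8769/(25245 + 2*101*(-107)) = -8769/(25245 - 21614) = -8769/3631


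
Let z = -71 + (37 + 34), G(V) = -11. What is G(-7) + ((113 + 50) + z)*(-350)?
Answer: -57061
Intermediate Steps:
z = 0 (z = -71 + 71 = 0)
G(-7) + ((113 + 50) + z)*(-350) = -11 + ((113 + 50) + 0)*(-350) = -11 + (163 + 0)*(-350) = -11 + 163*(-350) = -11 - 57050 = -57061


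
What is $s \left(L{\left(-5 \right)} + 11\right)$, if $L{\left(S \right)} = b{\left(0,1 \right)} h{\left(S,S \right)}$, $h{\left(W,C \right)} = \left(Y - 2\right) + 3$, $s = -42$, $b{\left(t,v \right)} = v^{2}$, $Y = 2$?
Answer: $-588$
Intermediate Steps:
$h{\left(W,C \right)} = 3$ ($h{\left(W,C \right)} = \left(2 - 2\right) + 3 = 0 + 3 = 3$)
$L{\left(S \right)} = 3$ ($L{\left(S \right)} = 1^{2} \cdot 3 = 1 \cdot 3 = 3$)
$s \left(L{\left(-5 \right)} + 11\right) = - 42 \left(3 + 11\right) = \left(-42\right) 14 = -588$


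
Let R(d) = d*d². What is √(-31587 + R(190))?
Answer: √6827413 ≈ 2612.9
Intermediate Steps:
R(d) = d³
√(-31587 + R(190)) = √(-31587 + 190³) = √(-31587 + 6859000) = √6827413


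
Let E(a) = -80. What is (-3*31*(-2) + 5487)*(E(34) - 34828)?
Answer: -198033084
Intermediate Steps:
(-3*31*(-2) + 5487)*(E(34) - 34828) = (-3*31*(-2) + 5487)*(-80 - 34828) = (-93*(-2) + 5487)*(-34908) = (186 + 5487)*(-34908) = 5673*(-34908) = -198033084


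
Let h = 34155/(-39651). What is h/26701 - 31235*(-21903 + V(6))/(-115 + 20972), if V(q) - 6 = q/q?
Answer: 241360785756285575/7360583739269 ≈ 32791.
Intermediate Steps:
h = -11385/13217 (h = 34155*(-1/39651) = -11385/13217 ≈ -0.86139)
V(q) = 7 (V(q) = 6 + q/q = 6 + 1 = 7)
h/26701 - 31235*(-21903 + V(6))/(-115 + 20972) = -11385/13217/26701 - 31235*(-21903 + 7)/(-115 + 20972) = -11385/13217*1/26701 - 31235/(20857/(-21896)) = -11385/352907117 - 31235/(20857*(-1/21896)) = -11385/352907117 - 31235/(-20857/21896) = -11385/352907117 - 31235*(-21896/20857) = -11385/352907117 + 683921560/20857 = 241360785756285575/7360583739269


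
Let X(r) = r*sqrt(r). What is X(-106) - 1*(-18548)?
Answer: 18548 - 106*I*sqrt(106) ≈ 18548.0 - 1091.3*I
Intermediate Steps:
X(r) = r**(3/2)
X(-106) - 1*(-18548) = (-106)**(3/2) - 1*(-18548) = -106*I*sqrt(106) + 18548 = 18548 - 106*I*sqrt(106)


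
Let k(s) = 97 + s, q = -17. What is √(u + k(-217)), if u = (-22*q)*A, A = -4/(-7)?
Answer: 4*√287/7 ≈ 9.6806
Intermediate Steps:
A = 4/7 (A = -4*(-⅐) = 4/7 ≈ 0.57143)
u = 1496/7 (u = -22*(-17)*(4/7) = 374*(4/7) = 1496/7 ≈ 213.71)
√(u + k(-217)) = √(1496/7 + (97 - 217)) = √(1496/7 - 120) = √(656/7) = 4*√287/7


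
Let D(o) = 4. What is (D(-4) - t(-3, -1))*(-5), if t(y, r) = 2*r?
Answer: -30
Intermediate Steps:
(D(-4) - t(-3, -1))*(-5) = (4 - 2*(-1))*(-5) = (4 - 1*(-2))*(-5) = (4 + 2)*(-5) = 6*(-5) = -30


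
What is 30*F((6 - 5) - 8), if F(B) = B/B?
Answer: 30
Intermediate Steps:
F(B) = 1
30*F((6 - 5) - 8) = 30*1 = 30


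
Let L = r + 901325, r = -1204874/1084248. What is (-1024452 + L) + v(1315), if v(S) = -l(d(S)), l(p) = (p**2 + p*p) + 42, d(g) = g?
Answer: -176516565563/49284 ≈ -3.5816e+6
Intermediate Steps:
r = -54767/49284 (r = -1204874*1/1084248 = -54767/49284 ≈ -1.1113)
l(p) = 42 + 2*p**2 (l(p) = (p**2 + p**2) + 42 = 2*p**2 + 42 = 42 + 2*p**2)
v(S) = -42 - 2*S**2 (v(S) = -(42 + 2*S**2) = -42 - 2*S**2)
L = 44420846533/49284 (L = -54767/49284 + 901325 = 44420846533/49284 ≈ 9.0132e+5)
(-1024452 + L) + v(1315) = (-1024452 + 44420846533/49284) + (-42 - 2*1315**2) = -6068245835/49284 + (-42 - 2*1729225) = -6068245835/49284 + (-42 - 3458450) = -6068245835/49284 - 3458492 = -176516565563/49284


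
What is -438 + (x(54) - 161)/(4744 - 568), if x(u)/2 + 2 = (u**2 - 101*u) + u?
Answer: -21083/48 ≈ -439.23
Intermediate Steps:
x(u) = -4 - 200*u + 2*u**2 (x(u) = -4 + 2*((u**2 - 101*u) + u) = -4 + 2*(u**2 - 100*u) = -4 + (-200*u + 2*u**2) = -4 - 200*u + 2*u**2)
-438 + (x(54) - 161)/(4744 - 568) = -438 + ((-4 - 200*54 + 2*54**2) - 161)/(4744 - 568) = -438 + ((-4 - 10800 + 2*2916) - 161)/4176 = -438 + ((-4 - 10800 + 5832) - 161)*(1/4176) = -438 + (-4972 - 161)*(1/4176) = -438 - 5133*1/4176 = -438 - 59/48 = -21083/48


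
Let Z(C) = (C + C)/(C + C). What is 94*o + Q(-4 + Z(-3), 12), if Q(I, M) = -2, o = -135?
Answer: -12692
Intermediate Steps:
Z(C) = 1 (Z(C) = (2*C)/((2*C)) = (2*C)*(1/(2*C)) = 1)
94*o + Q(-4 + Z(-3), 12) = 94*(-135) - 2 = -12690 - 2 = -12692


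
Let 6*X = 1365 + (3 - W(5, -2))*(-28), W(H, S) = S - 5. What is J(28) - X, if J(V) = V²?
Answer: 3619/6 ≈ 603.17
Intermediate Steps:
W(H, S) = -5 + S
X = 1085/6 (X = (1365 + (3 - (-5 - 2))*(-28))/6 = (1365 + (3 - 1*(-7))*(-28))/6 = (1365 + (3 + 7)*(-28))/6 = (1365 + 10*(-28))/6 = (1365 - 280)/6 = (⅙)*1085 = 1085/6 ≈ 180.83)
J(28) - X = 28² - 1*1085/6 = 784 - 1085/6 = 3619/6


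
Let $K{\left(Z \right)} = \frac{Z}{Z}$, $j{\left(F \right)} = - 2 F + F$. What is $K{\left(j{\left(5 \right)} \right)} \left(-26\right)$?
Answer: $-26$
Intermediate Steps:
$j{\left(F \right)} = - F$
$K{\left(Z \right)} = 1$
$K{\left(j{\left(5 \right)} \right)} \left(-26\right) = 1 \left(-26\right) = -26$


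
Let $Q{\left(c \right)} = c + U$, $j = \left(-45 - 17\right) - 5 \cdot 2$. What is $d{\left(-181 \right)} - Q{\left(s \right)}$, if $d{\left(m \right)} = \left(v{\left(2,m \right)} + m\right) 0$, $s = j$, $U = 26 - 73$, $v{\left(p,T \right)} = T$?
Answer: $119$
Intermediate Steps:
$U = -47$
$j = -72$ ($j = \left(-45 - 17\right) - 10 = -62 - 10 = -72$)
$s = -72$
$d{\left(m \right)} = 0$ ($d{\left(m \right)} = \left(m + m\right) 0 = 2 m 0 = 0$)
$Q{\left(c \right)} = -47 + c$ ($Q{\left(c \right)} = c - 47 = -47 + c$)
$d{\left(-181 \right)} - Q{\left(s \right)} = 0 - \left(-47 - 72\right) = 0 - -119 = 0 + 119 = 119$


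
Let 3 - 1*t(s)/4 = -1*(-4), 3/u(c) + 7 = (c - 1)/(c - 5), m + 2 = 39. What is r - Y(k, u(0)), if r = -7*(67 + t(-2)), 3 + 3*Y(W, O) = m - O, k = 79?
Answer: -46153/102 ≈ -452.48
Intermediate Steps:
m = 37 (m = -2 + 39 = 37)
u(c) = 3/(-7 + (-1 + c)/(-5 + c)) (u(c) = 3/(-7 + (c - 1)/(c - 5)) = 3/(-7 + (-1 + c)/(-5 + c)))
t(s) = -4 (t(s) = 12 - (-4)*(-4) = 12 - 4*4 = 12 - 16 = -4)
Y(W, O) = 34/3 - O/3 (Y(W, O) = -1 + (37 - O)/3 = -1 + (37/3 - O/3) = 34/3 - O/3)
r = -441 (r = -7*(67 - 4) = -7*63 = -441)
r - Y(k, u(0)) = -441 - (34/3 - (5 - 1*0)/(2*(-17 + 3*0))) = -441 - (34/3 - (5 + 0)/(2*(-17 + 0))) = -441 - (34/3 - 5/(2*(-17))) = -441 - (34/3 - (-1)*5/(2*17)) = -441 - (34/3 - 1/3*(-15/34)) = -441 - (34/3 + 5/34) = -441 - 1*1171/102 = -441 - 1171/102 = -46153/102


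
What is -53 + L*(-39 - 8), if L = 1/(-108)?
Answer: -5677/108 ≈ -52.565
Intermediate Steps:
L = -1/108 ≈ -0.0092593
-53 + L*(-39 - 8) = -53 - (-39 - 8)/108 = -53 - 1/108*(-47) = -53 + 47/108 = -5677/108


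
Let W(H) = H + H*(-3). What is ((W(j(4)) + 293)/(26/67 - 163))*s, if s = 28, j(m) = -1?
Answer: -110684/2179 ≈ -50.796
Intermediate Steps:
W(H) = -2*H (W(H) = H - 3*H = -2*H)
((W(j(4)) + 293)/(26/67 - 163))*s = ((-2*(-1) + 293)/(26/67 - 163))*28 = ((2 + 293)/(26*(1/67) - 163))*28 = (295/(26/67 - 163))*28 = (295/(-10895/67))*28 = (295*(-67/10895))*28 = -3953/2179*28 = -110684/2179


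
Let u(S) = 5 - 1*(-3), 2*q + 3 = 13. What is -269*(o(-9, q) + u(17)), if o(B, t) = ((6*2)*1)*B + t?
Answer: 25555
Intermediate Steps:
q = 5 (q = -3/2 + (½)*13 = -3/2 + 13/2 = 5)
u(S) = 8 (u(S) = 5 + 3 = 8)
o(B, t) = t + 12*B (o(B, t) = (12*1)*B + t = 12*B + t = t + 12*B)
-269*(o(-9, q) + u(17)) = -269*((5 + 12*(-9)) + 8) = -269*((5 - 108) + 8) = -269*(-103 + 8) = -269*(-95) = 25555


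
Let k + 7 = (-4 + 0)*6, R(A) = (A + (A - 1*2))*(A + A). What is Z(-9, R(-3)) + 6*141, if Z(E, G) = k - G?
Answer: 767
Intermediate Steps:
R(A) = 2*A*(-2 + 2*A) (R(A) = (A + (A - 2))*(2*A) = (A + (-2 + A))*(2*A) = (-2 + 2*A)*(2*A) = 2*A*(-2 + 2*A))
k = -31 (k = -7 + (-4 + 0)*6 = -7 - 4*6 = -7 - 24 = -31)
Z(E, G) = -31 - G
Z(-9, R(-3)) + 6*141 = (-31 - 4*(-3)*(-1 - 3)) + 6*141 = (-31 - 4*(-3)*(-4)) + 846 = (-31 - 1*48) + 846 = (-31 - 48) + 846 = -79 + 846 = 767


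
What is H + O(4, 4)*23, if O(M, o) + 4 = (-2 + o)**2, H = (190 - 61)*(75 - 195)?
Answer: -15480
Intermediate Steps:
H = -15480 (H = 129*(-120) = -15480)
O(M, o) = -4 + (-2 + o)**2
H + O(4, 4)*23 = -15480 + (4*(-4 + 4))*23 = -15480 + (4*0)*23 = -15480 + 0*23 = -15480 + 0 = -15480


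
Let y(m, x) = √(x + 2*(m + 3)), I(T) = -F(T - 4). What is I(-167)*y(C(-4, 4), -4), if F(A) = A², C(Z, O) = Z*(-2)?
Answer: -87723*√2 ≈ -1.2406e+5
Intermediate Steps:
C(Z, O) = -2*Z
I(T) = -(-4 + T)² (I(T) = -(T - 4)² = -(-4 + T)²)
y(m, x) = √(6 + x + 2*m) (y(m, x) = √(x + 2*(3 + m)) = √(x + (6 + 2*m)) = √(6 + x + 2*m))
I(-167)*y(C(-4, 4), -4) = (-(-4 - 167)²)*√(6 - 4 + 2*(-2*(-4))) = (-1*(-171)²)*√(6 - 4 + 2*8) = (-1*29241)*√(6 - 4 + 16) = -87723*√2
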